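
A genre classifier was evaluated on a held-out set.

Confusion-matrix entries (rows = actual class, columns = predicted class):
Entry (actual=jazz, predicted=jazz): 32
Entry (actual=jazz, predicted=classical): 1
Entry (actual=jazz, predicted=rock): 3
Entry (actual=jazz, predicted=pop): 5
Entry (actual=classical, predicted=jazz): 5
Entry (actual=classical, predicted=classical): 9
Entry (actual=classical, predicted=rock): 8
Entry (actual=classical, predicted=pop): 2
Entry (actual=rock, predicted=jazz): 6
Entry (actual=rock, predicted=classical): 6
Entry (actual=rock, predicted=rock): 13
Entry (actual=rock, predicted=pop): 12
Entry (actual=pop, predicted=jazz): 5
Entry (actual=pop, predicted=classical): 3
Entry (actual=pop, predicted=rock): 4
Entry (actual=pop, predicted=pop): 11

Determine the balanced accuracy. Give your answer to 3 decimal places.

0.496

Balanced accuracy = mean of per-class recall.
  jazz: recall = 32/41 = 0.7805
  classical: recall = 9/24 = 0.3750
  rock: recall = 13/37 = 0.3514
  pop: recall = 11/23 = 0.4783
Mean = (0.7805 + 0.3750 + 0.3514 + 0.4783) / 4 = 0.496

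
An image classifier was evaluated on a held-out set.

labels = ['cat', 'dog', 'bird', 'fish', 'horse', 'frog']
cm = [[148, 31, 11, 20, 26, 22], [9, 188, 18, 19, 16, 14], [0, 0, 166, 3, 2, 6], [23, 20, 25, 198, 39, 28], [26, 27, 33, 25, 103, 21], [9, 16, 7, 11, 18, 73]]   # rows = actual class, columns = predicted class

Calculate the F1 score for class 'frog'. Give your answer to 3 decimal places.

F1 score = 2·TP/(2·TP+FP+FN).
frog: TP=73, FP=22+14+6+28+21=91, FN=9+16+7+11+18=61 → 146/298 = 0.4899

0.490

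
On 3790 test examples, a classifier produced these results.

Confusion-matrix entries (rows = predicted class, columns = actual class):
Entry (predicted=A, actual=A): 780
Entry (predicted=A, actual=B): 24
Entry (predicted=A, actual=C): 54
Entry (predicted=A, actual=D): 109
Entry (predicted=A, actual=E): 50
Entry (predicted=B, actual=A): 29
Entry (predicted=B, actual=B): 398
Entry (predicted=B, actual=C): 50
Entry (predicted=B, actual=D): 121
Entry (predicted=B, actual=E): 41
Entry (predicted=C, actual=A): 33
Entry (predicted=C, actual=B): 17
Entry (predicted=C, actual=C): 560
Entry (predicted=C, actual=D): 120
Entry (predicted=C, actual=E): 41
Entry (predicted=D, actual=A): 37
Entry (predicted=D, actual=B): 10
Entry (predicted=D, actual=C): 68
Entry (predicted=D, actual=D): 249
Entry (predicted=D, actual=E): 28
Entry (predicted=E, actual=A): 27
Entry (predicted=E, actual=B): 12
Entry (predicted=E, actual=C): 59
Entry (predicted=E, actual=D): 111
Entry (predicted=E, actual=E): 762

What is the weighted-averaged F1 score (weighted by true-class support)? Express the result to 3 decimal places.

0.712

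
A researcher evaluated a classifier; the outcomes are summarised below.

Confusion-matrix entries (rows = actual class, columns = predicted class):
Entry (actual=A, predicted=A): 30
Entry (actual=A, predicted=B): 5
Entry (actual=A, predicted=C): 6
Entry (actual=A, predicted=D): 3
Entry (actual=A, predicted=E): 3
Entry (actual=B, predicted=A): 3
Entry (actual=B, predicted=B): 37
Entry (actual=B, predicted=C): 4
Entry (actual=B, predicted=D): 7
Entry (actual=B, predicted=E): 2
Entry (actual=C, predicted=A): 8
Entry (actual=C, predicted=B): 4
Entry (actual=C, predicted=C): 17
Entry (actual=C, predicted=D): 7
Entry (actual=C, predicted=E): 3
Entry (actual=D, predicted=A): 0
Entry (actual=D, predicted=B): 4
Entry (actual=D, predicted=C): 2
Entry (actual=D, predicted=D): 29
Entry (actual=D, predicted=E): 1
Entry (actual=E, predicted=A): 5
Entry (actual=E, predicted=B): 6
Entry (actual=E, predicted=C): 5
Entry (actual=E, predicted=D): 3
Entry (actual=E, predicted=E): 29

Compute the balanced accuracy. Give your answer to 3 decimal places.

0.636

Balanced accuracy = mean of per-class recall.
  A: recall = 30/47 = 0.6383
  B: recall = 37/53 = 0.6981
  C: recall = 17/39 = 0.4359
  D: recall = 29/36 = 0.8056
  E: recall = 29/48 = 0.6042
Mean = (0.6383 + 0.6981 + 0.4359 + 0.8056 + 0.6042) / 5 = 0.636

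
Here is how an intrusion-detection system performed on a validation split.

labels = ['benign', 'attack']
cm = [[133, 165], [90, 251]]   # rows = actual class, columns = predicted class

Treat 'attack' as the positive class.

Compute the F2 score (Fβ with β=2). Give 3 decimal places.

Fβ = (1+β²)·TP / ((1+β²)·TP + β²·FN + FP), with β²=4
= 5·251 / (5·251 + 4·90 + 165) = 0.705

0.705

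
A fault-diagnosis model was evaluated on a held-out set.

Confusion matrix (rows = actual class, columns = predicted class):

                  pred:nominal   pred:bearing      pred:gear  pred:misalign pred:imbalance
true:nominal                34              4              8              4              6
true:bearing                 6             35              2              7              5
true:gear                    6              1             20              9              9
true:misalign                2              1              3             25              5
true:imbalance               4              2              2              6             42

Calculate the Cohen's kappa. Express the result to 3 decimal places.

Observed agreement pₒ = trace/N = 156/248 = 0.6290
Expected agreement pₑ = Σ (rowᵢ·colᵢ)/N² = (56·52 + 55·43 + 45·35 + 36·51 + 56·67)/248² = 0.2023
κ = (pₒ − pₑ)/(1 − pₑ) = (0.6290 − 0.2023)/(1 − 0.2023) = 0.535

0.535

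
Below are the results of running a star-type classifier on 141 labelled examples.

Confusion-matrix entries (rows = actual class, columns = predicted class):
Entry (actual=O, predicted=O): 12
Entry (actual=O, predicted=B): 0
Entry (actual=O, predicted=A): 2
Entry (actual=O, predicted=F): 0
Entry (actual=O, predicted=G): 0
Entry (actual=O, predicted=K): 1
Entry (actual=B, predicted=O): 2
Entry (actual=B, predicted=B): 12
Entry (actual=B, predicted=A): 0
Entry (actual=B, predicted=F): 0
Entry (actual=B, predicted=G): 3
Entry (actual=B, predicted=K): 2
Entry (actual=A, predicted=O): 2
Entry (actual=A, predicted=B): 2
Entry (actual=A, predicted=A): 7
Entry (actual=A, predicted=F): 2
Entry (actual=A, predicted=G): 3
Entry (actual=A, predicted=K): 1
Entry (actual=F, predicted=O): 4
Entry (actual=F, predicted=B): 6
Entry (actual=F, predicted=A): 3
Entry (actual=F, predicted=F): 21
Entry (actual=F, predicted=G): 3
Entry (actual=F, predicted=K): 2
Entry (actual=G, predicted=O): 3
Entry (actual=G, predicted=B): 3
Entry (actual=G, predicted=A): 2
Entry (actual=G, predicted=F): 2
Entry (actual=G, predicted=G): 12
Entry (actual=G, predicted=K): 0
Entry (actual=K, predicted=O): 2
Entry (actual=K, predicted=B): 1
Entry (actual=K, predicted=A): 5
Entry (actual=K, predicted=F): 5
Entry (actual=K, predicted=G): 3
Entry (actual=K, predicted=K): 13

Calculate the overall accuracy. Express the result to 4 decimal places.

Accuracy = trace / total = (12+12+7+21+12+13=77) / 141 = 77/141 = 0.5461

0.5461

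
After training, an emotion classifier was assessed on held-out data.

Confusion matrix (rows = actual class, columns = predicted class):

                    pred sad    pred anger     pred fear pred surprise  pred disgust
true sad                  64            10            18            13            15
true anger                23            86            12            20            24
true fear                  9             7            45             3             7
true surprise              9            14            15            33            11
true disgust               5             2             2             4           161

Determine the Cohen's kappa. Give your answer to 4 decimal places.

0.5314

Observed agreement pₒ = trace/N = 389/612 = 0.63562
Expected agreement pₑ = Σ (rowᵢ·colᵢ)/N² = (120·110 + 165·119 + 71·92 + 82·73 + 174·218)/612² = 0.22236
κ = (pₒ − pₑ)/(1 − pₑ) = (0.63562 − 0.22236)/(1 − 0.22236) = 0.5314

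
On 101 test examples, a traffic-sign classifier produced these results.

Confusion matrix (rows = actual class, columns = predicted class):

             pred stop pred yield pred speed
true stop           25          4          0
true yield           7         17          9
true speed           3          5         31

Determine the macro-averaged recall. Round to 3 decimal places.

Per-class recall (TP/(TP+FN)):
  stop: TP=25, FN=4+0=4 → 25/29 = 0.8621
  yield: TP=17, FN=7+9=16 → 17/33 = 0.5152
  speed: TP=31, FN=3+5=8 → 31/39 = 0.7949
Macro-recall = mean = (0.8621 + 0.5152 + 0.7949) / 3 = 0.724

0.724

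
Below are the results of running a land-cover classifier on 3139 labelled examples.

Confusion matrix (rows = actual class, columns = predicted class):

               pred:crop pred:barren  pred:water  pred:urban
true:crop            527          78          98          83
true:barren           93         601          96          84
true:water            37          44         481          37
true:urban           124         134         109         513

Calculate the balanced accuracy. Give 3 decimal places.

0.686

Balanced accuracy = mean of per-class recall.
  crop: recall = 527/786 = 0.6705
  barren: recall = 601/874 = 0.6876
  water: recall = 481/599 = 0.8030
  urban: recall = 513/880 = 0.5830
Mean = (0.6705 + 0.6876 + 0.8030 + 0.5830) / 4 = 0.686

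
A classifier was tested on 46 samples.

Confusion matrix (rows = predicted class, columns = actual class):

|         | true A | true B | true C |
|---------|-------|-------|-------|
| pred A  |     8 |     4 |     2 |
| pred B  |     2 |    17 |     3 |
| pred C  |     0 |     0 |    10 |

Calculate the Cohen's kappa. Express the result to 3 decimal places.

0.629

Observed agreement pₒ = trace/N = 35/46 = 0.7609
Expected agreement pₑ = Σ (rowᵢ·colᵢ)/N² = (10·14 + 21·22 + 15·10)/46² = 0.3554
κ = (pₒ − pₑ)/(1 − pₑ) = (0.7609 − 0.3554)/(1 − 0.3554) = 0.629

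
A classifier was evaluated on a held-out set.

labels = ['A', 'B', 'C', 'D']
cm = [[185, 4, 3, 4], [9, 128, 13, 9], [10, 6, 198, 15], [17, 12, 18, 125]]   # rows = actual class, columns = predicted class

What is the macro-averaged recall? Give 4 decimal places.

Per-class recall (TP/(TP+FN)):
  A: TP=185, FN=4+3+4=11 → 185/196 = 0.94388
  B: TP=128, FN=9+13+9=31 → 128/159 = 0.80503
  C: TP=198, FN=10+6+15=31 → 198/229 = 0.86463
  D: TP=125, FN=17+12+18=47 → 125/172 = 0.72674
Macro-recall = mean = (0.94388 + 0.80503 + 0.86463 + 0.72674) / 4 = 0.8351

0.8351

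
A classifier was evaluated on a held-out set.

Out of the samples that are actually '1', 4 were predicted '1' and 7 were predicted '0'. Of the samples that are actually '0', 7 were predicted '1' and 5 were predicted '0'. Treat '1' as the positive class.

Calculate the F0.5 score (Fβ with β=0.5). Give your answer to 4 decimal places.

0.3636

Fβ = (1+β²)·TP / ((1+β²)·TP + β²·FN + FP), with β²=1/4
= 1.25·4 / (1.25·4 + 0.25·7 + 7) = 0.3636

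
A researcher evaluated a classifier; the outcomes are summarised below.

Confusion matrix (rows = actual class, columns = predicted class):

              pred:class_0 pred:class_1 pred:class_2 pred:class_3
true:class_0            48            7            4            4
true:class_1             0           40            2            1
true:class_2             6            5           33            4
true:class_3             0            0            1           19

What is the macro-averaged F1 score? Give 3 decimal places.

0.801

Per-class F1 score (2·TP/(2·TP+FP+FN)):
  class_0: TP=48, FP=0+6+0=6, FN=7+4+4=15 → 96/117 = 0.8205
  class_1: TP=40, FP=7+5+0=12, FN=0+2+1=3 → 80/95 = 0.8421
  class_2: TP=33, FP=4+2+1=7, FN=6+5+4=15 → 66/88 = 0.7500
  class_3: TP=19, FP=4+1+4=9, FN=0+0+1=1 → 38/48 = 0.7917
Macro-F1 score = mean = (0.8205 + 0.8421 + 0.7500 + 0.7917) / 4 = 0.801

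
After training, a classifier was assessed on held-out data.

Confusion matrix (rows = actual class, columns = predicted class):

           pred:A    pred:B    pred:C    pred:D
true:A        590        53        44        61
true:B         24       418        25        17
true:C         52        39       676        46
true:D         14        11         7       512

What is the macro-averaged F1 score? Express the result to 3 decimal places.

0.847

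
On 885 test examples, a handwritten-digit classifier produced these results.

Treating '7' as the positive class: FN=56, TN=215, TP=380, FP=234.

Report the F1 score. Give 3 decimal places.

Precision = TP/(TP+FP) = 380/614 = 0.6189
Recall = TP/(TP+FN) = 380/436 = 0.8716
F1 = 2·TP/(2·TP+FP+FN) = 760/1050 = 0.724

0.724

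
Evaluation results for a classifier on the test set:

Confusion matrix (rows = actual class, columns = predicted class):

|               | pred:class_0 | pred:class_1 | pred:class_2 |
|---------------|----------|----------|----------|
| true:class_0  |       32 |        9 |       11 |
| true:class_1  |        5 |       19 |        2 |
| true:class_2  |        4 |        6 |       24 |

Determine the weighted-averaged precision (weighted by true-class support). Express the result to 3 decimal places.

0.689

Per-class precision (TP/(TP+FP)):
  class_0: TP=32, FP=5+4=9 → 32/41 = 0.7805
  class_1: TP=19, FP=9+6=15 → 19/34 = 0.5588
  class_2: TP=24, FP=11+2=13 → 24/37 = 0.6486
Weighted-precision = Σ (supportᵢ/N)·precisionᵢ with N=112: (52/112)·0.7805 + (26/112)·0.5588 + (34/112)·0.6486 = 0.689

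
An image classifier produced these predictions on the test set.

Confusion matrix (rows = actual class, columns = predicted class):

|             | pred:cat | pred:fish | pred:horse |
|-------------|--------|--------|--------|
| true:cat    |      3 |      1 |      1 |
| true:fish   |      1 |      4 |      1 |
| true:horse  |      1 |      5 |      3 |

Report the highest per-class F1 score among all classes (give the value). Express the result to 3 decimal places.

0.600

Per-class F1 score (2·TP/(2·TP+FP+FN)):
  cat: TP=3, FP=1+1=2, FN=1+1=2 → 6/10 = 0.6000
  fish: TP=4, FP=1+5=6, FN=1+1=2 → 8/16 = 0.5000
  horse: TP=3, FP=1+1=2, FN=1+5=6 → 6/14 = 0.4286
Highest is class 'cat' with F1 score = 0.600.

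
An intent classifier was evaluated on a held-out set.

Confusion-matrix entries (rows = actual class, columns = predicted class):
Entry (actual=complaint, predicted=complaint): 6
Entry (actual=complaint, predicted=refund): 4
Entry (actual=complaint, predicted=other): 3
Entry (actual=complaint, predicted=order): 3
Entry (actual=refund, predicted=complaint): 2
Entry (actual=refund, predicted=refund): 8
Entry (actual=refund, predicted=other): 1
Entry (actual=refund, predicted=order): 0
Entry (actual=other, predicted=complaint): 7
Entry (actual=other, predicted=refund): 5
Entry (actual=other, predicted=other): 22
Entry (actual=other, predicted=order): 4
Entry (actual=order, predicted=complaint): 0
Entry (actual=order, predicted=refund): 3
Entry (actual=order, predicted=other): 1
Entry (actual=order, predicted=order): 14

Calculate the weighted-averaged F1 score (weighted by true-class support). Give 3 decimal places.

Per-class F1 score (2·TP/(2·TP+FP+FN)):
  complaint: TP=6, FP=2+7+0=9, FN=4+3+3=10 → 12/31 = 0.3871
  refund: TP=8, FP=4+5+3=12, FN=2+1+0=3 → 16/31 = 0.5161
  other: TP=22, FP=3+1+1=5, FN=7+5+4=16 → 44/65 = 0.6769
  order: TP=14, FP=3+0+4=7, FN=0+3+1=4 → 28/39 = 0.7179
Weighted-F1 score = Σ (supportᵢ/N)·F1 scoreᵢ with N=83: (16/83)·0.3871 + (11/83)·0.5161 + (38/83)·0.6769 + (18/83)·0.7179 = 0.609

0.609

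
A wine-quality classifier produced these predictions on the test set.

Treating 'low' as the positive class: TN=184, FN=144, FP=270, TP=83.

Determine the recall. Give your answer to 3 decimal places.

Recall = TP/(TP+FN) = 83/(83+144) = 83/227 = 0.366

0.366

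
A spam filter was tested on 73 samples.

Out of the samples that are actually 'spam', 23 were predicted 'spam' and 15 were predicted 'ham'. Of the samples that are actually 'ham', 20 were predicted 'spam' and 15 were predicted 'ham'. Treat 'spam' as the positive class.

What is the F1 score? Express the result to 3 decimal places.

0.568

Precision = TP/(TP+FP) = 23/43 = 0.5349
Recall = TP/(TP+FN) = 23/38 = 0.6053
F1 = 2·TP/(2·TP+FP+FN) = 46/81 = 0.568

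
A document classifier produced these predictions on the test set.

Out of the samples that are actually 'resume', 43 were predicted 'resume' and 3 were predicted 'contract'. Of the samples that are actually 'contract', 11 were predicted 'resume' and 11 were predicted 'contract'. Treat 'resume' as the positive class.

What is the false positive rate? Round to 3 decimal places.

FPR = FP/(FP+TN) = 11/(11+11) = 0.500

0.500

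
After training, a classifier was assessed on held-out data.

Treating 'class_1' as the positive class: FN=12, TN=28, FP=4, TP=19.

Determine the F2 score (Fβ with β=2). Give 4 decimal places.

0.6463

Fβ = (1+β²)·TP / ((1+β²)·TP + β²·FN + FP), with β²=4
= 5·19 / (5·19 + 4·12 + 4) = 0.6463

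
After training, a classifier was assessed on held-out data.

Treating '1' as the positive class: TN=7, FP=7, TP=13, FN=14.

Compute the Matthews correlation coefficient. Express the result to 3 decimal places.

-0.018

MCC = (TP·TN − FP·FN) / √((TP+FP)(TP+FN)(TN+FP)(TN+FN))
Numerator = 13·7 − 7·14 = -7
Denominator = √(20·27·14·21) = √158760 = 398.4470
MCC = -7 / 398.4470 = -0.018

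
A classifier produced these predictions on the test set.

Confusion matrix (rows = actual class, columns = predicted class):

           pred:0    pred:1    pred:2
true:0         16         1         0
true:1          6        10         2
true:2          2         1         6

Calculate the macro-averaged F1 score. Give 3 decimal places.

Per-class F1 score (2·TP/(2·TP+FP+FN)):
  0: TP=16, FP=6+2=8, FN=1+0=1 → 32/41 = 0.7805
  1: TP=10, FP=1+1=2, FN=6+2=8 → 20/30 = 0.6667
  2: TP=6, FP=0+2=2, FN=2+1=3 → 12/17 = 0.7059
Macro-F1 score = mean = (0.7805 + 0.6667 + 0.7059) / 3 = 0.718

0.718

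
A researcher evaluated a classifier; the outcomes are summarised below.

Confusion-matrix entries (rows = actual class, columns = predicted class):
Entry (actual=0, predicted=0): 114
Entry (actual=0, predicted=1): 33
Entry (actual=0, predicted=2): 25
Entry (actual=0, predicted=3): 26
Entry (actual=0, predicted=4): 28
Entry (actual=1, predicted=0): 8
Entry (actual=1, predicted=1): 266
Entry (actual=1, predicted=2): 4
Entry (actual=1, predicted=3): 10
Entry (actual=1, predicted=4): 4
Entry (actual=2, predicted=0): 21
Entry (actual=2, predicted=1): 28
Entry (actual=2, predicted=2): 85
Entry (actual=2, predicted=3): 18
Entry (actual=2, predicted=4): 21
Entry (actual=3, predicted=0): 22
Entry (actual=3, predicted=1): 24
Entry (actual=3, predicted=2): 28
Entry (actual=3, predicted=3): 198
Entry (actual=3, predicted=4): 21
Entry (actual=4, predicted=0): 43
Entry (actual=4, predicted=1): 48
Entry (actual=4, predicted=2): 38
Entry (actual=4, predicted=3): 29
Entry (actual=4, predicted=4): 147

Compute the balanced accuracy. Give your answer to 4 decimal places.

Balanced accuracy = mean of per-class recall.
  0: recall = 114/226 = 0.50442
  1: recall = 266/292 = 0.91096
  2: recall = 85/173 = 0.49133
  3: recall = 198/293 = 0.67577
  4: recall = 147/305 = 0.48197
Mean = (0.50442 + 0.91096 + 0.49133 + 0.67577 + 0.48197) / 5 = 0.6129

0.6129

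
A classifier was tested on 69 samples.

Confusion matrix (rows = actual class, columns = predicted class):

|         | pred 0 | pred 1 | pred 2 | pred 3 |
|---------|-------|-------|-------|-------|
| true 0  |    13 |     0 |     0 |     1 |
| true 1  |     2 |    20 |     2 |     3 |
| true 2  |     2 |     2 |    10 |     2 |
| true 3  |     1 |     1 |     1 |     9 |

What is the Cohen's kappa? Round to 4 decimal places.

Observed agreement pₒ = trace/N = 52/69 = 0.75362
Expected agreement pₑ = Σ (rowᵢ·colᵢ)/N² = (14·18 + 27·23 + 16·13 + 12·15)/69² = 0.26486
κ = (pₒ − pₑ)/(1 − pₑ) = (0.75362 − 0.26486)/(1 − 0.26486) = 0.6649

0.6649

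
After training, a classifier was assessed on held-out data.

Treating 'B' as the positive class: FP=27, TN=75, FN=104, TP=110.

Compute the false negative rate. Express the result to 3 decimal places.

FNR = FN/(FN+TP) = 104/(104+110) = 0.486

0.486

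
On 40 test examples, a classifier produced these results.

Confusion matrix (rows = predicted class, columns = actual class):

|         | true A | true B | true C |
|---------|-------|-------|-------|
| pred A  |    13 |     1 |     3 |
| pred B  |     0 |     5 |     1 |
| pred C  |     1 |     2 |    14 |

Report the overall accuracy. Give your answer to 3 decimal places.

0.800

Accuracy = trace / total = (13+5+14=32) / 40 = 32/40 = 0.800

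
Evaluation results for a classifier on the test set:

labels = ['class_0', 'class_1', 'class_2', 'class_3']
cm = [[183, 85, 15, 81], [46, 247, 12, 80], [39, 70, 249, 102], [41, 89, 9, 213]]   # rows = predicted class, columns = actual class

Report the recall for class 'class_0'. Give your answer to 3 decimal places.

Take TP from the diagonal, FP from the rest of the 'class_0' prediction marginal, FN from the rest of the 'class_0' actual marginal.
recall = TP/(TP+FN).
class_0: TP=183, FN=46+39+41=126 → 183/309 = 0.5922

0.592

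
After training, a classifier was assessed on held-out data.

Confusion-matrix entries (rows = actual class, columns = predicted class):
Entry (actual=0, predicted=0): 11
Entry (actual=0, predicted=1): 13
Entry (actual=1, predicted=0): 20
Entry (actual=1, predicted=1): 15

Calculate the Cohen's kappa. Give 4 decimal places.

-0.1081

Observed agreement pₒ = trace/N = 26/59 = 0.44068
Expected agreement pₑ = Σ (rowᵢ·colᵢ)/N² = (24·31 + 35·28)/59² = 0.49526
κ = (pₒ − pₑ)/(1 − pₑ) = (0.44068 − 0.49526)/(1 − 0.49526) = -0.1081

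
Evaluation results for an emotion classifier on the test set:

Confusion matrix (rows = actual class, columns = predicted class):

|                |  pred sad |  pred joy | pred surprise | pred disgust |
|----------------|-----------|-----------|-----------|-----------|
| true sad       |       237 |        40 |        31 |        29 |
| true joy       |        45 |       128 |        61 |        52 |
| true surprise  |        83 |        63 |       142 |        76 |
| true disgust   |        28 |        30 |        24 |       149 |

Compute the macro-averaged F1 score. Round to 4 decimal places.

0.5322

Per-class F1 score (2·TP/(2·TP+FP+FN)):
  sad: TP=237, FP=45+83+28=156, FN=40+31+29=100 → 474/730 = 0.64932
  joy: TP=128, FP=40+63+30=133, FN=45+61+52=158 → 256/547 = 0.46801
  surprise: TP=142, FP=31+61+24=116, FN=83+63+76=222 → 284/622 = 0.45659
  disgust: TP=149, FP=29+52+76=157, FN=28+30+24=82 → 298/537 = 0.55493
Macro-F1 score = mean = (0.64932 + 0.46801 + 0.45659 + 0.55493) / 4 = 0.5322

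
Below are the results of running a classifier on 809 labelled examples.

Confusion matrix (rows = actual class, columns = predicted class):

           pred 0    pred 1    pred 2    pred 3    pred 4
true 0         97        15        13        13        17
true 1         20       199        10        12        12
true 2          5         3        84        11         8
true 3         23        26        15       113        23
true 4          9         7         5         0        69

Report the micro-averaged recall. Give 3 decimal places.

0.695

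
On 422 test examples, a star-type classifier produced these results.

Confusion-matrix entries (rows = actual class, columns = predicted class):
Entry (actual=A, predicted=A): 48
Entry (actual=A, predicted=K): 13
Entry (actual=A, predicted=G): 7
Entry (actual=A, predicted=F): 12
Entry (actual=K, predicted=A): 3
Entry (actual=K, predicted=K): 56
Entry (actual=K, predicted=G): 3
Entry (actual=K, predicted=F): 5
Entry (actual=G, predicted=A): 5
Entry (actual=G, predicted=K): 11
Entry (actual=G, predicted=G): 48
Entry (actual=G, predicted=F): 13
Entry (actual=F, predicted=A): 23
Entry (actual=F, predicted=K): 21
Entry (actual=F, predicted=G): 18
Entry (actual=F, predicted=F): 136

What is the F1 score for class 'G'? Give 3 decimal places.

0.627

Take TP from the diagonal, FP from the rest of the 'G' prediction marginal, FN from the rest of the 'G' actual marginal.
F1 score = 2·TP/(2·TP+FP+FN).
G: TP=48, FP=7+3+18=28, FN=5+11+13=29 → 96/153 = 0.6275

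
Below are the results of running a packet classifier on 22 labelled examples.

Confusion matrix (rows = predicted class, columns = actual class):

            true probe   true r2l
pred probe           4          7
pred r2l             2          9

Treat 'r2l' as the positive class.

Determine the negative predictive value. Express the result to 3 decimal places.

0.364

NPV = TN/(TN+FN) = 4/(4+7) = 0.364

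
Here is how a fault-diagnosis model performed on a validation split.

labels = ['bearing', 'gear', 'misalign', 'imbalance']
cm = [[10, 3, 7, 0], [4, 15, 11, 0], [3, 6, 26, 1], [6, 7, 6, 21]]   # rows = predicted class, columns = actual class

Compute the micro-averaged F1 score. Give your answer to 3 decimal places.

Micro-averaging pools counts across classes: ΣTP=72, ΣFP=54, ΣFN=54.
Micro-F1 score = 2·TP/(2·TP+FP+FN) on pooled counts = 0.571 (equals overall accuracy in single-label multiclass).

0.571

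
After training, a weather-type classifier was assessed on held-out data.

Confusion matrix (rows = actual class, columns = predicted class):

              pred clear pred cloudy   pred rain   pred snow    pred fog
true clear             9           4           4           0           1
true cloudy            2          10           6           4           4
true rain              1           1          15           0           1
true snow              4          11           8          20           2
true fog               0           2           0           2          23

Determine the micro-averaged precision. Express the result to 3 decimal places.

0.575

Micro-averaging pools counts across classes: ΣTP=77, ΣFP=57, ΣFN=57.
Micro-precision = TP/(TP+FP) on pooled counts = 0.575 (equals overall accuracy in single-label multiclass).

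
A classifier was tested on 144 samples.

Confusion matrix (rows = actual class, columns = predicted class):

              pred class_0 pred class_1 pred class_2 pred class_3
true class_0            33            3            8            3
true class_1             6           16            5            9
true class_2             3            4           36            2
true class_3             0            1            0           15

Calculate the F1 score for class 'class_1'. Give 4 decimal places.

Treat 'class_1' as positive and all other classes as negative.
F1 score = 2·TP/(2·TP+FP+FN).
class_1: TP=16, FP=3+4+1=8, FN=6+5+9=20 → 32/60 = 0.53333

0.5333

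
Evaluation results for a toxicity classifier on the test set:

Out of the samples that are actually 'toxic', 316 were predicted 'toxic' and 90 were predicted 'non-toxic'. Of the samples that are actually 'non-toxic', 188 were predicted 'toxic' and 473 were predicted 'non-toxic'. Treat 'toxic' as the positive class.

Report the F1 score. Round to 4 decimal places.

Precision = TP/(TP+FP) = 316/504 = 0.6270
Recall = TP/(TP+FN) = 316/406 = 0.7783
F1 = 2·TP/(2·TP+FP+FN) = 632/910 = 0.6945

0.6945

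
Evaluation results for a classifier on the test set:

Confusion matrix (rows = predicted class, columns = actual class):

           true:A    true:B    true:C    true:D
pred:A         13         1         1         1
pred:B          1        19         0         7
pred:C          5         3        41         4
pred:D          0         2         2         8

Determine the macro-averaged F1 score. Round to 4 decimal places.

0.7047

Per-class F1 score (2·TP/(2·TP+FP+FN)):
  A: TP=13, FP=1+1+1=3, FN=1+5+0=6 → 26/35 = 0.74286
  B: TP=19, FP=1+0+7=8, FN=1+3+2=6 → 38/52 = 0.73077
  C: TP=41, FP=5+3+4=12, FN=1+0+2=3 → 82/97 = 0.84536
  D: TP=8, FP=0+2+2=4, FN=1+7+4=12 → 16/32 = 0.50000
Macro-F1 score = mean = (0.74286 + 0.73077 + 0.84536 + 0.50000) / 4 = 0.7047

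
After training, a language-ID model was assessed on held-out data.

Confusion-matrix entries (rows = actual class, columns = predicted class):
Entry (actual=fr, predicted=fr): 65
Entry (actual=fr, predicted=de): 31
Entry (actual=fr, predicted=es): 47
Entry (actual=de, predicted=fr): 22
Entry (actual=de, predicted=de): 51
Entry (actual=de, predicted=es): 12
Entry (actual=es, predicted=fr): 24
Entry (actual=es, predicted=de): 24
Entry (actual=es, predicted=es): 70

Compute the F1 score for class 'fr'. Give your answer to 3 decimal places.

Take TP from the diagonal, FP from the rest of the 'fr' prediction marginal, FN from the rest of the 'fr' actual marginal.
F1 score = 2·TP/(2·TP+FP+FN).
fr: TP=65, FP=22+24=46, FN=31+47=78 → 130/254 = 0.5118

0.512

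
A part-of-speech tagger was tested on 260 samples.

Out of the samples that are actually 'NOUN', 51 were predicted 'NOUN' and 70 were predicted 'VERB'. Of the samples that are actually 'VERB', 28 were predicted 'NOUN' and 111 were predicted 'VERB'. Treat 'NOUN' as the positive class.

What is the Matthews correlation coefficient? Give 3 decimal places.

0.239

MCC = (TP·TN − FP·FN) / √((TP+FP)(TP+FN)(TN+FP)(TN+FN))
Numerator = 51·111 − 28·70 = 3701
Denominator = √(79·121·139·181) = √240494881 = 15507.8974
MCC = 3701 / 15507.8974 = 0.239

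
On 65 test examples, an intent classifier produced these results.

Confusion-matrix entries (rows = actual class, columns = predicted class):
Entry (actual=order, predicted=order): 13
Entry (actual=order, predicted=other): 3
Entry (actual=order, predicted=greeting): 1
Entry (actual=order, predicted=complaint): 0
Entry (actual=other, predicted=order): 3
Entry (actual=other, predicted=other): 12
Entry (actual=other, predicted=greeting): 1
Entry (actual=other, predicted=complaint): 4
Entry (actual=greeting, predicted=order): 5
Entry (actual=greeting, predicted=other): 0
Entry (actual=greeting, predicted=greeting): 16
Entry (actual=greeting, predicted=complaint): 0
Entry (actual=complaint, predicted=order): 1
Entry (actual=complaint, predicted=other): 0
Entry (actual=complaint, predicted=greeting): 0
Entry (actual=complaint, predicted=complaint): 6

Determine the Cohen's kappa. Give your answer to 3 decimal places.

0.623

Observed agreement pₒ = trace/N = 47/65 = 0.7231
Expected agreement pₑ = Σ (rowᵢ·colᵢ)/N² = (17·22 + 20·15 + 21·18 + 7·10)/65² = 0.2656
κ = (pₒ − pₑ)/(1 − pₑ) = (0.7231 − 0.2656)/(1 − 0.2656) = 0.623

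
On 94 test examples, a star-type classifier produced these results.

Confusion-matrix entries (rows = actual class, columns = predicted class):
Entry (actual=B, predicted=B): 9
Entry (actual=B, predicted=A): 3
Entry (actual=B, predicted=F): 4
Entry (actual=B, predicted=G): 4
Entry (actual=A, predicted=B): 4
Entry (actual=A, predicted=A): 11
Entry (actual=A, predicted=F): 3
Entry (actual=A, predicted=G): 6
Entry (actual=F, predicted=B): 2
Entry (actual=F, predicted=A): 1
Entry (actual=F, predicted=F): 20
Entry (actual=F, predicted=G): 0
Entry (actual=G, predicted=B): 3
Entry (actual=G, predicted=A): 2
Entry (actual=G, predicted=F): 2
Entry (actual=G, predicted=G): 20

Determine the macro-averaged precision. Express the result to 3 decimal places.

Per-class precision (TP/(TP+FP)):
  B: TP=9, FP=4+2+3=9 → 9/18 = 0.5000
  A: TP=11, FP=3+1+2=6 → 11/17 = 0.6471
  F: TP=20, FP=4+3+2=9 → 20/29 = 0.6897
  G: TP=20, FP=4+6+0=10 → 20/30 = 0.6667
Macro-precision = mean = (0.5000 + 0.6471 + 0.6897 + 0.6667) / 4 = 0.626

0.626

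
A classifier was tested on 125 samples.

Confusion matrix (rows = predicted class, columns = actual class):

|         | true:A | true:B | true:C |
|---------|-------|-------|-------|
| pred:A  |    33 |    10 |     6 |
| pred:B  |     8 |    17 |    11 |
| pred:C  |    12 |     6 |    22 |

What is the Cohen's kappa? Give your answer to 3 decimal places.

Observed agreement pₒ = trace/N = 72/125 = 0.5760
Expected agreement pₑ = Σ (rowᵢ·colᵢ)/N² = (53·49 + 33·36 + 39·40)/125² = 0.3421
κ = (pₒ − pₑ)/(1 − pₑ) = (0.5760 − 0.3421)/(1 − 0.3421) = 0.356

0.356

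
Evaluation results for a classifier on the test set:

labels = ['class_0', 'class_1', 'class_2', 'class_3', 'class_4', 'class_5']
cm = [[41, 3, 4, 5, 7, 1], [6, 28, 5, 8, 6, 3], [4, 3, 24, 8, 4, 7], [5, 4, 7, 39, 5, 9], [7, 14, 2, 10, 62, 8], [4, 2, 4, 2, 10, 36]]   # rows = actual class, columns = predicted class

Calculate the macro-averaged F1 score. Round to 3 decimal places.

0.570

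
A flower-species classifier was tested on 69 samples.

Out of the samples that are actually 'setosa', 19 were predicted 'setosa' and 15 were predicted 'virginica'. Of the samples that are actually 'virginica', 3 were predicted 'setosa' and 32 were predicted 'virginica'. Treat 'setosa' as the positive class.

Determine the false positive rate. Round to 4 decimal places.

FPR = FP/(FP+TN) = 3/(3+32) = 0.0857

0.0857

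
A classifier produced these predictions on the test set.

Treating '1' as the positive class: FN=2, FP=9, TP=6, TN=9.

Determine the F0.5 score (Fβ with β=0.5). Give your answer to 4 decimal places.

Fβ = (1+β²)·TP / ((1+β²)·TP + β²·FN + FP), with β²=1/4
= 1.25·6 / (1.25·6 + 0.25·2 + 9) = 0.4412

0.4412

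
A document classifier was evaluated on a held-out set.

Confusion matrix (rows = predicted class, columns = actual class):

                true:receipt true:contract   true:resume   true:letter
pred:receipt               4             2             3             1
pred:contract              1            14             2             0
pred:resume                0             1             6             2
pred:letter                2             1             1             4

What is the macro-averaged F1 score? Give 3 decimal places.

0.594

Per-class F1 score (2·TP/(2·TP+FP+FN)):
  receipt: TP=4, FP=2+3+1=6, FN=1+0+2=3 → 8/17 = 0.4706
  contract: TP=14, FP=1+2+0=3, FN=2+1+1=4 → 28/35 = 0.8000
  resume: TP=6, FP=0+1+2=3, FN=3+2+1=6 → 12/21 = 0.5714
  letter: TP=4, FP=2+1+1=4, FN=1+0+2=3 → 8/15 = 0.5333
Macro-F1 score = mean = (0.4706 + 0.8000 + 0.5714 + 0.5333) / 4 = 0.594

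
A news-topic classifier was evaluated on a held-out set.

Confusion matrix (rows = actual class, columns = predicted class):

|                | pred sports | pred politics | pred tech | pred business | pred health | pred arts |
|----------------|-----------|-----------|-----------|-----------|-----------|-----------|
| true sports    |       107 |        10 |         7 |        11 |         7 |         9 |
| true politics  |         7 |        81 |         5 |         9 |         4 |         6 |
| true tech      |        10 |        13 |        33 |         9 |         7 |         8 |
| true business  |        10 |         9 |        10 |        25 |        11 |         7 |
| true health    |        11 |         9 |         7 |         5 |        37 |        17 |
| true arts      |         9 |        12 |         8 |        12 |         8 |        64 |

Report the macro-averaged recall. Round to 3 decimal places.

Per-class recall (TP/(TP+FN)):
  sports: TP=107, FN=10+7+11+7+9=44 → 107/151 = 0.7086
  politics: TP=81, FN=7+5+9+4+6=31 → 81/112 = 0.7232
  tech: TP=33, FN=10+13+9+7+8=47 → 33/80 = 0.4125
  business: TP=25, FN=10+9+10+11+7=47 → 25/72 = 0.3472
  health: TP=37, FN=11+9+7+5+17=49 → 37/86 = 0.4302
  arts: TP=64, FN=9+12+8+12+8=49 → 64/113 = 0.5664
Macro-recall = mean = (0.7086 + 0.7232 + 0.4125 + 0.3472 + 0.4302 + 0.5664) / 6 = 0.531

0.531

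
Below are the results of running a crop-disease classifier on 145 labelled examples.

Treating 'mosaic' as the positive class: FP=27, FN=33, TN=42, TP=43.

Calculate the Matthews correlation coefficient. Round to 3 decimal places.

0.174

MCC = (TP·TN − FP·FN) / √((TP+FP)(TP+FN)(TN+FP)(TN+FN))
Numerator = 43·42 − 27·33 = 915
Denominator = √(70·76·69·75) = √27531000 = 5246.9991
MCC = 915 / 5246.9991 = 0.174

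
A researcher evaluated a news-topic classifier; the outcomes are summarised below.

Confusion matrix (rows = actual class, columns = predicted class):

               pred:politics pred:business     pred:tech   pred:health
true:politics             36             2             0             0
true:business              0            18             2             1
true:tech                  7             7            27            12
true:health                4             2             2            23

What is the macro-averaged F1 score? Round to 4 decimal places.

Per-class F1 score (2·TP/(2·TP+FP+FN)):
  politics: TP=36, FP=0+7+4=11, FN=2+0+0=2 → 72/85 = 0.84706
  business: TP=18, FP=2+7+2=11, FN=0+2+1=3 → 36/50 = 0.72000
  tech: TP=27, FP=0+2+2=4, FN=7+7+12=26 → 54/84 = 0.64286
  health: TP=23, FP=0+1+12=13, FN=4+2+2=8 → 46/67 = 0.68657
Macro-F1 score = mean = (0.84706 + 0.72000 + 0.64286 + 0.68657) / 4 = 0.7241

0.7241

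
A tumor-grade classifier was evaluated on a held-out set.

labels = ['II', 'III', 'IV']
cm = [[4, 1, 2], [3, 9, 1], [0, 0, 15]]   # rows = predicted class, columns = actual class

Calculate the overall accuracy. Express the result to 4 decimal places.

Accuracy = trace / total = (4+9+15=28) / 35 = 28/35 = 0.8000

0.8000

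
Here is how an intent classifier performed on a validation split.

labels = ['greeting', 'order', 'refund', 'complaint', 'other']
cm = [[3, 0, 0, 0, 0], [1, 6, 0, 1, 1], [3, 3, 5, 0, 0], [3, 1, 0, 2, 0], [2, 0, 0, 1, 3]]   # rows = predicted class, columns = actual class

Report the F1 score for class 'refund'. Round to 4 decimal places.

One-vs-rest for 'refund': TP = diagonal; FP = other classes predicted 'refund'; FN = 'refund' predicted as other.
F1 score = 2·TP/(2·TP+FP+FN).
refund: TP=5, FP=3+3+0+0=6, FN=0+0+0+0=0 → 10/16 = 0.62500

0.6250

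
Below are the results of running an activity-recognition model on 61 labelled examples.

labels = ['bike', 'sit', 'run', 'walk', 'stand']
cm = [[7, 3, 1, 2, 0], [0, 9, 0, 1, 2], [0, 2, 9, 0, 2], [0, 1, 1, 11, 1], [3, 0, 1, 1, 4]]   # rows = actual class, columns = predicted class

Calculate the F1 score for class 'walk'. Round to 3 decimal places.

Treat 'walk' as positive and all other classes as negative.
F1 score = 2·TP/(2·TP+FP+FN).
walk: TP=11, FP=2+1+0+1=4, FN=0+1+1+1=3 → 22/29 = 0.7586

0.759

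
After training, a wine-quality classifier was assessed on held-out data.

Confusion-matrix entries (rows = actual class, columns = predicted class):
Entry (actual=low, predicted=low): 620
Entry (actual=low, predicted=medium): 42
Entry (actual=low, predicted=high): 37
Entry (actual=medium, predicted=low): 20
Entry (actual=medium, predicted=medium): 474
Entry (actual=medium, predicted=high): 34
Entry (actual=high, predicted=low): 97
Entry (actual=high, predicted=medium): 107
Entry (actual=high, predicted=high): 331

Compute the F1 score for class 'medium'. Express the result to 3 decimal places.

One-vs-rest for 'medium': TP = diagonal; FP = other classes predicted 'medium'; FN = 'medium' predicted as other.
F1 score = 2·TP/(2·TP+FP+FN).
medium: TP=474, FP=42+107=149, FN=20+34=54 → 948/1151 = 0.8236

0.824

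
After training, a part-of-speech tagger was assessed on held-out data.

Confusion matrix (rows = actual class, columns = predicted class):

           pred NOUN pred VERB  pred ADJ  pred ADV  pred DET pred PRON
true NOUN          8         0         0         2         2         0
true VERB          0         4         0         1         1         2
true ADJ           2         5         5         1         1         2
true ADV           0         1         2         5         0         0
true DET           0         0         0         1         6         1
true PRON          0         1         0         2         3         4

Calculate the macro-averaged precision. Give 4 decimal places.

0.5334

Per-class precision (TP/(TP+FP)):
  NOUN: TP=8, FP=0+2+0+0+0=2 → 8/10 = 0.80000
  VERB: TP=4, FP=0+5+1+0+1=7 → 4/11 = 0.36364
  ADJ: TP=5, FP=0+0+2+0+0=2 → 5/7 = 0.71429
  ADV: TP=5, FP=2+1+1+1+2=7 → 5/12 = 0.41667
  DET: TP=6, FP=2+1+1+0+3=7 → 6/13 = 0.46154
  PRON: TP=4, FP=0+2+2+0+1=5 → 4/9 = 0.44444
Macro-precision = mean = (0.80000 + 0.36364 + 0.71429 + 0.41667 + 0.46154 + 0.44444) / 6 = 0.5334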